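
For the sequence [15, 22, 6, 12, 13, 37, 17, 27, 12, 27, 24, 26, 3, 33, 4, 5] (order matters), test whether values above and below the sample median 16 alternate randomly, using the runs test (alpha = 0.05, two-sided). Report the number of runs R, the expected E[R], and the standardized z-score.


Step 1: Compute median = 16; label A = above, B = below.
Labels in order: BABBBAAABAAABABB  (n_A = 8, n_B = 8)
Step 2: Count runs R = 9.
Step 3: Under H0 (random ordering), E[R] = 2*n_A*n_B/(n_A+n_B) + 1 = 2*8*8/16 + 1 = 9.0000.
        Var[R] = 2*n_A*n_B*(2*n_A*n_B - n_A - n_B) / ((n_A+n_B)^2 * (n_A+n_B-1)) = 14336/3840 = 3.7333.
        SD[R] = 1.9322.
Step 4: R = E[R], so z = 0 with no continuity correction.
Step 5: Two-sided p-value via normal approximation = 2*(1 - Phi(|z|)) = 1.000000.
Step 6: alpha = 0.05. fail to reject H0.

R = 9, z = 0.0000, p = 1.000000, fail to reject H0.


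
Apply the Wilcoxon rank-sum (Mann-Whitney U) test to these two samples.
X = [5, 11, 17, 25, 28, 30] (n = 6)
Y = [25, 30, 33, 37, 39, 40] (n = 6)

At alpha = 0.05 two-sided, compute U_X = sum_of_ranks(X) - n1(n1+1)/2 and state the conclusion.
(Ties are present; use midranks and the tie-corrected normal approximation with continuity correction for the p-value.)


Step 1: Combine and sort all 12 observations; assign midranks.
sorted (value, group): (5,X), (11,X), (17,X), (25,X), (25,Y), (28,X), (30,X), (30,Y), (33,Y), (37,Y), (39,Y), (40,Y)
ranks: 5->1, 11->2, 17->3, 25->4.5, 25->4.5, 28->6, 30->7.5, 30->7.5, 33->9, 37->10, 39->11, 40->12
Step 2: Rank sum for X: R1 = 1 + 2 + 3 + 4.5 + 6 + 7.5 = 24.
Step 3: U_X = R1 - n1(n1+1)/2 = 24 - 6*7/2 = 24 - 21 = 3.
       U_Y = n1*n2 - U_X = 36 - 3 = 33.
Step 4: Ties are present, so use the tie-corrected normal approximation (with continuity correction) for the p-value.
Step 5: p-value = 0.019805; compare to alpha = 0.05. reject H0.

U_X = 3, p = 0.019805, reject H0 at alpha = 0.05.


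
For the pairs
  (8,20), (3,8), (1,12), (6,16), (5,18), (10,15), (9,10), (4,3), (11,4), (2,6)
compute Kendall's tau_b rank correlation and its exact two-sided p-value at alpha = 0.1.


Step 1: Enumerate the 45 unordered pairs (i,j) with i<j and classify each by sign(x_j-x_i) * sign(y_j-y_i).
  (1,2):dx=-5,dy=-12->C; (1,3):dx=-7,dy=-8->C; (1,4):dx=-2,dy=-4->C; (1,5):dx=-3,dy=-2->C
  (1,6):dx=+2,dy=-5->D; (1,7):dx=+1,dy=-10->D; (1,8):dx=-4,dy=-17->C; (1,9):dx=+3,dy=-16->D
  (1,10):dx=-6,dy=-14->C; (2,3):dx=-2,dy=+4->D; (2,4):dx=+3,dy=+8->C; (2,5):dx=+2,dy=+10->C
  (2,6):dx=+7,dy=+7->C; (2,7):dx=+6,dy=+2->C; (2,8):dx=+1,dy=-5->D; (2,9):dx=+8,dy=-4->D
  (2,10):dx=-1,dy=-2->C; (3,4):dx=+5,dy=+4->C; (3,5):dx=+4,dy=+6->C; (3,6):dx=+9,dy=+3->C
  (3,7):dx=+8,dy=-2->D; (3,8):dx=+3,dy=-9->D; (3,9):dx=+10,dy=-8->D; (3,10):dx=+1,dy=-6->D
  (4,5):dx=-1,dy=+2->D; (4,6):dx=+4,dy=-1->D; (4,7):dx=+3,dy=-6->D; (4,8):dx=-2,dy=-13->C
  (4,9):dx=+5,dy=-12->D; (4,10):dx=-4,dy=-10->C; (5,6):dx=+5,dy=-3->D; (5,7):dx=+4,dy=-8->D
  (5,8):dx=-1,dy=-15->C; (5,9):dx=+6,dy=-14->D; (5,10):dx=-3,dy=-12->C; (6,7):dx=-1,dy=-5->C
  (6,8):dx=-6,dy=-12->C; (6,9):dx=+1,dy=-11->D; (6,10):dx=-8,dy=-9->C; (7,8):dx=-5,dy=-7->C
  (7,9):dx=+2,dy=-6->D; (7,10):dx=-7,dy=-4->C; (8,9):dx=+7,dy=+1->C; (8,10):dx=-2,dy=+3->D
  (9,10):dx=-9,dy=+2->D
Step 2: C = 24, D = 21, total pairs = 45.
Step 3: tau = (C - D)/(n(n-1)/2) = (24 - 21)/45 = 0.066667.
Step 4: Exact two-sided p-value (enumerate n! = 3628800 permutations of y under H0): p = 0.861801.
Step 5: alpha = 0.1. fail to reject H0.

tau_b = 0.0667 (C=24, D=21), p = 0.861801, fail to reject H0.


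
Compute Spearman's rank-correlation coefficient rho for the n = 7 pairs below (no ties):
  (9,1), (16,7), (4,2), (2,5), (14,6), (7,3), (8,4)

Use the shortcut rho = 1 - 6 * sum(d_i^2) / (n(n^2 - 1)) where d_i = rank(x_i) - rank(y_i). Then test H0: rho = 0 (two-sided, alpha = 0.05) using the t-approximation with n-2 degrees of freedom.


Step 1: Rank x and y separately (midranks; no ties here).
rank(x): 9->5, 16->7, 4->2, 2->1, 14->6, 7->3, 8->4
rank(y): 1->1, 7->7, 2->2, 5->5, 6->6, 3->3, 4->4
Step 2: d_i = R_x(i) - R_y(i); compute d_i^2.
  (5-1)^2=16, (7-7)^2=0, (2-2)^2=0, (1-5)^2=16, (6-6)^2=0, (3-3)^2=0, (4-4)^2=0
sum(d^2) = 32.
Step 3: rho = 1 - 6*32 / (7*(7^2 - 1)) = 1 - 192/336 = 0.428571.
Step 4: Under H0, t = rho * sqrt((n-2)/(1-rho^2)) = 1.0607 ~ t(5).
Step 5: Two-sided p-value from the t-distribution with 5 df = 0.337368.
Step 6: alpha = 0.05. fail to reject H0.

rho = 0.4286, p = 0.337368, fail to reject H0 at alpha = 0.05.


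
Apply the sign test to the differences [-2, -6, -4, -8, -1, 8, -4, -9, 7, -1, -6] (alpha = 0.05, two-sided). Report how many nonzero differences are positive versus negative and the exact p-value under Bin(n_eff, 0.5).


Step 1: Discard zero differences. Original n = 11; n_eff = number of nonzero differences = 11.
Nonzero differences (with sign): -2, -6, -4, -8, -1, +8, -4, -9, +7, -1, -6
Step 2: Count signs: positive = 2, negative = 9.
Step 3: Under H0: P(positive) = 0.5, so the number of positives S ~ Bin(11, 0.5).
Step 4: Two-sided exact p-value = sum of Bin(11,0.5) probabilities at or below the observed probability = 0.065430.
Step 5: alpha = 0.05. fail to reject H0.

n_eff = 11, pos = 2, neg = 9, p = 0.065430, fail to reject H0.


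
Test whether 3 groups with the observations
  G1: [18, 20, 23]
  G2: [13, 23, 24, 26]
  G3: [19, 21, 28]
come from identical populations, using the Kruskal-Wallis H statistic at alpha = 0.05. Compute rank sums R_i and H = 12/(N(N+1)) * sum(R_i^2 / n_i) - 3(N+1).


Step 1: Combine all N = 10 observations and assign midranks.
sorted (value, group, rank): (13,G2,1), (18,G1,2), (19,G3,3), (20,G1,4), (21,G3,5), (23,G1,6.5), (23,G2,6.5), (24,G2,8), (26,G2,9), (28,G3,10)
Step 2: Sum ranks within each group.
R_1 = 12.5 (n_1 = 3)
R_2 = 24.5 (n_2 = 4)
R_3 = 18 (n_3 = 3)
Step 3: H = 12/(N(N+1)) * sum(R_i^2/n_i) - 3(N+1)
     = 12/(10*11) * (12.5^2/3 + 24.5^2/4 + 18^2/3) - 3*11
     = 0.109091 * 310.146 - 33
     = 0.834091.
Step 4: Ties present; correction factor C = 1 - 6/(10^3 - 10) = 0.993939. Corrected H = 0.834091 / 0.993939 = 0.839177.
Step 5: Under H0, H ~ chi^2(2); p-value = 0.657317.
Step 6: alpha = 0.05. fail to reject H0.

H = 0.8392, df = 2, p = 0.657317, fail to reject H0.


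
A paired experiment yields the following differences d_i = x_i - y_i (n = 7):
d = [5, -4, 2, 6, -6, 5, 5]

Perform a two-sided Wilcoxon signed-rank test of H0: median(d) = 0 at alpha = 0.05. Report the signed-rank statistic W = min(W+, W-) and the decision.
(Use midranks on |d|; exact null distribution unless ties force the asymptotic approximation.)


Step 1: Drop any zero differences (none here) and take |d_i|.
|d| = [5, 4, 2, 6, 6, 5, 5]
Step 2: Midrank |d_i| (ties get averaged ranks).
ranks: |5|->4, |4|->2, |2|->1, |6|->6.5, |6|->6.5, |5|->4, |5|->4
Step 3: Attach original signs; sum ranks with positive sign and with negative sign.
W+ = 4 + 1 + 6.5 + 4 + 4 = 19.5
W- = 2 + 6.5 = 8.5
(Check: W+ + W- = 28 should equal n(n+1)/2 = 28.)
Step 4: Test statistic W = min(W+, W-) = 8.5.
Step 5: Ties in |d|, so use the tie-corrected normal approximation.
        E[W] = n(n+1)/4 = 7*8/4 = 14.
        Tie groups: |d|=5 (t=3), |d|=6 (t=2); sum(t^3 - t) = 30.
        Var[W] = n(n+1)(2n+1)/24 - sum(t^3-t)/48 = 840/24 - 30/48 = 34.375.
        z = (W - E[W]) / sqrt(Var[W]) = (8.5 - 14) / 5.8630 = -0.9381.
        Two-sided p = 2*Phi(z) = 0.348202.
Step 6: alpha = 0.05. fail to reject H0.

W+ = 19.5, W- = 8.5, W = min = 8.5, p = 0.348202, fail to reject H0.


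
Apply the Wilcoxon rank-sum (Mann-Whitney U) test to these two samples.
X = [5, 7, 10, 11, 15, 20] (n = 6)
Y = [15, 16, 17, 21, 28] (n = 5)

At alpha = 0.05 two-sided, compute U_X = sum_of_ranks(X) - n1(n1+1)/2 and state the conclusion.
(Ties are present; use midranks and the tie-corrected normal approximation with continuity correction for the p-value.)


Step 1: Combine and sort all 11 observations; assign midranks.
sorted (value, group): (5,X), (7,X), (10,X), (11,X), (15,X), (15,Y), (16,Y), (17,Y), (20,X), (21,Y), (28,Y)
ranks: 5->1, 7->2, 10->3, 11->4, 15->5.5, 15->5.5, 16->7, 17->8, 20->9, 21->10, 28->11
Step 2: Rank sum for X: R1 = 1 + 2 + 3 + 4 + 5.5 + 9 = 24.5.
Step 3: U_X = R1 - n1(n1+1)/2 = 24.5 - 6*7/2 = 24.5 - 21 = 3.5.
       U_Y = n1*n2 - U_X = 30 - 3.5 = 26.5.
Step 4: Ties are present, so use the tie-corrected normal approximation (with continuity correction) for the p-value.
Step 5: p-value = 0.044126; compare to alpha = 0.05. reject H0.

U_X = 3.5, p = 0.044126, reject H0 at alpha = 0.05.


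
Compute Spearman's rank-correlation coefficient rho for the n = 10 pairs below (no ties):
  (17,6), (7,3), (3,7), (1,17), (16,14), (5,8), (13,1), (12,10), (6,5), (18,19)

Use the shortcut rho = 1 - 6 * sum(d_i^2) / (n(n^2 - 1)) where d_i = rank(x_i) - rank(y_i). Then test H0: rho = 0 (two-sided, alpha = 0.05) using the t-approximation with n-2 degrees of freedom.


Step 1: Rank x and y separately (midranks; no ties here).
rank(x): 17->9, 7->5, 3->2, 1->1, 16->8, 5->3, 13->7, 12->6, 6->4, 18->10
rank(y): 6->4, 3->2, 7->5, 17->9, 14->8, 8->6, 1->1, 10->7, 5->3, 19->10
Step 2: d_i = R_x(i) - R_y(i); compute d_i^2.
  (9-4)^2=25, (5-2)^2=9, (2-5)^2=9, (1-9)^2=64, (8-8)^2=0, (3-6)^2=9, (7-1)^2=36, (6-7)^2=1, (4-3)^2=1, (10-10)^2=0
sum(d^2) = 154.
Step 3: rho = 1 - 6*154 / (10*(10^2 - 1)) = 1 - 924/990 = 0.066667.
Step 4: Under H0, t = rho * sqrt((n-2)/(1-rho^2)) = 0.1890 ~ t(8).
Step 5: Two-sided p-value from the t-distribution with 8 df = 0.854813.
Step 6: alpha = 0.05. fail to reject H0.

rho = 0.0667, p = 0.854813, fail to reject H0 at alpha = 0.05.


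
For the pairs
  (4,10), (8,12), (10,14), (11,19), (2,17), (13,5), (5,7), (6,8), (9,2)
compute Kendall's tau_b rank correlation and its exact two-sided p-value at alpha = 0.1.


Step 1: Enumerate the 36 unordered pairs (i,j) with i<j and classify each by sign(x_j-x_i) * sign(y_j-y_i).
  (1,2):dx=+4,dy=+2->C; (1,3):dx=+6,dy=+4->C; (1,4):dx=+7,dy=+9->C; (1,5):dx=-2,dy=+7->D
  (1,6):dx=+9,dy=-5->D; (1,7):dx=+1,dy=-3->D; (1,8):dx=+2,dy=-2->D; (1,9):dx=+5,dy=-8->D
  (2,3):dx=+2,dy=+2->C; (2,4):dx=+3,dy=+7->C; (2,5):dx=-6,dy=+5->D; (2,6):dx=+5,dy=-7->D
  (2,7):dx=-3,dy=-5->C; (2,8):dx=-2,dy=-4->C; (2,9):dx=+1,dy=-10->D; (3,4):dx=+1,dy=+5->C
  (3,5):dx=-8,dy=+3->D; (3,6):dx=+3,dy=-9->D; (3,7):dx=-5,dy=-7->C; (3,8):dx=-4,dy=-6->C
  (3,9):dx=-1,dy=-12->C; (4,5):dx=-9,dy=-2->C; (4,6):dx=+2,dy=-14->D; (4,7):dx=-6,dy=-12->C
  (4,8):dx=-5,dy=-11->C; (4,9):dx=-2,dy=-17->C; (5,6):dx=+11,dy=-12->D; (5,7):dx=+3,dy=-10->D
  (5,8):dx=+4,dy=-9->D; (5,9):dx=+7,dy=-15->D; (6,7):dx=-8,dy=+2->D; (6,8):dx=-7,dy=+3->D
  (6,9):dx=-4,dy=-3->C; (7,8):dx=+1,dy=+1->C; (7,9):dx=+4,dy=-5->D; (8,9):dx=+3,dy=-6->D
Step 2: C = 17, D = 19, total pairs = 36.
Step 3: tau = (C - D)/(n(n-1)/2) = (17 - 19)/36 = -0.055556.
Step 4: Exact two-sided p-value (enumerate n! = 362880 permutations of y under H0): p = 0.919455.
Step 5: alpha = 0.1. fail to reject H0.

tau_b = -0.0556 (C=17, D=19), p = 0.919455, fail to reject H0.


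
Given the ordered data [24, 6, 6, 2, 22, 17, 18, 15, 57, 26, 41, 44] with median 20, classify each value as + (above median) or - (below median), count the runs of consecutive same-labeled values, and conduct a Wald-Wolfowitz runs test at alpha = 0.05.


Step 1: Compute median = 20; label A = above, B = below.
Labels in order: ABBBABBBAAAA  (n_A = 6, n_B = 6)
Step 2: Count runs R = 5.
Step 3: Under H0 (random ordering), E[R] = 2*n_A*n_B/(n_A+n_B) + 1 = 2*6*6/12 + 1 = 7.0000.
        Var[R] = 2*n_A*n_B*(2*n_A*n_B - n_A - n_B) / ((n_A+n_B)^2 * (n_A+n_B-1)) = 4320/1584 = 2.7273.
        SD[R] = 1.6514.
Step 4: Continuity-corrected z = (R + 0.5 - E[R]) / SD[R] = (5 + 0.5 - 7.0000) / 1.6514 = -0.9083.
Step 5: Two-sided p-value via normal approximation = 2*(1 - Phi(|z|)) = 0.363722.
Step 6: alpha = 0.05. fail to reject H0.

R = 5, z = -0.9083, p = 0.363722, fail to reject H0.


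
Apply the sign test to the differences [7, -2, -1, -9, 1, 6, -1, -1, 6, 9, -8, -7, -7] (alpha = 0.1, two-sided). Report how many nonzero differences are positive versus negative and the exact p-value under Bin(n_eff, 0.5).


Step 1: Discard zero differences. Original n = 13; n_eff = number of nonzero differences = 13.
Nonzero differences (with sign): +7, -2, -1, -9, +1, +6, -1, -1, +6, +9, -8, -7, -7
Step 2: Count signs: positive = 5, negative = 8.
Step 3: Under H0: P(positive) = 0.5, so the number of positives S ~ Bin(13, 0.5).
Step 4: Two-sided exact p-value = sum of Bin(13,0.5) probabilities at or below the observed probability = 0.581055.
Step 5: alpha = 0.1. fail to reject H0.

n_eff = 13, pos = 5, neg = 8, p = 0.581055, fail to reject H0.


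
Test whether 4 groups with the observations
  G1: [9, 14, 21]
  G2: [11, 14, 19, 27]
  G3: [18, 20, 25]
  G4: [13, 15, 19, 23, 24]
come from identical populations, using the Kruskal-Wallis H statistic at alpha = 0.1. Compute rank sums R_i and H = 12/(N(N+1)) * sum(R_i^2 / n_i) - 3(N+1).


Step 1: Combine all N = 15 observations and assign midranks.
sorted (value, group, rank): (9,G1,1), (11,G2,2), (13,G4,3), (14,G1,4.5), (14,G2,4.5), (15,G4,6), (18,G3,7), (19,G2,8.5), (19,G4,8.5), (20,G3,10), (21,G1,11), (23,G4,12), (24,G4,13), (25,G3,14), (27,G2,15)
Step 2: Sum ranks within each group.
R_1 = 16.5 (n_1 = 3)
R_2 = 30 (n_2 = 4)
R_3 = 31 (n_3 = 3)
R_4 = 42.5 (n_4 = 5)
Step 3: H = 12/(N(N+1)) * sum(R_i^2/n_i) - 3(N+1)
     = 12/(15*16) * (16.5^2/3 + 30^2/4 + 31^2/3 + 42.5^2/5) - 3*16
     = 0.050000 * 997.333 - 48
     = 1.866667.
Step 4: Ties present; correction factor C = 1 - 12/(15^3 - 15) = 0.996429. Corrected H = 1.866667 / 0.996429 = 1.873357.
Step 5: Under H0, H ~ chi^2(3); p-value = 0.599103.
Step 6: alpha = 0.1. fail to reject H0.

H = 1.8734, df = 3, p = 0.599103, fail to reject H0.


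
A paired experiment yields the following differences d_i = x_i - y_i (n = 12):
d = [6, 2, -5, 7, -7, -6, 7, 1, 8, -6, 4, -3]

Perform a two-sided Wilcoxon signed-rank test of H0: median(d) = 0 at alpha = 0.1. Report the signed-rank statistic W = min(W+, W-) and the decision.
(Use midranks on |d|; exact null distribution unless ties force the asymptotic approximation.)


Step 1: Drop any zero differences (none here) and take |d_i|.
|d| = [6, 2, 5, 7, 7, 6, 7, 1, 8, 6, 4, 3]
Step 2: Midrank |d_i| (ties get averaged ranks).
ranks: |6|->7, |2|->2, |5|->5, |7|->10, |7|->10, |6|->7, |7|->10, |1|->1, |8|->12, |6|->7, |4|->4, |3|->3
Step 3: Attach original signs; sum ranks with positive sign and with negative sign.
W+ = 7 + 2 + 10 + 10 + 1 + 12 + 4 = 46
W- = 5 + 10 + 7 + 7 + 3 = 32
(Check: W+ + W- = 78 should equal n(n+1)/2 = 78.)
Step 4: Test statistic W = min(W+, W-) = 32.
Step 5: Ties in |d|, so use the tie-corrected normal approximation.
        E[W] = n(n+1)/4 = 12*13/4 = 39.
        Tie groups: |d|=6 (t=3), |d|=7 (t=3); sum(t^3 - t) = 48.
        Var[W] = n(n+1)(2n+1)/24 - sum(t^3-t)/48 = 3900/24 - 48/48 = 161.5.
        z = (W - E[W]) / sqrt(Var[W]) = (32 - 39) / 12.7083 = -0.5508.
        Two-sided p = 2*Phi(z) = 0.581755.
Step 6: alpha = 0.1. fail to reject H0.

W+ = 46, W- = 32, W = min = 32, p = 0.581755, fail to reject H0.


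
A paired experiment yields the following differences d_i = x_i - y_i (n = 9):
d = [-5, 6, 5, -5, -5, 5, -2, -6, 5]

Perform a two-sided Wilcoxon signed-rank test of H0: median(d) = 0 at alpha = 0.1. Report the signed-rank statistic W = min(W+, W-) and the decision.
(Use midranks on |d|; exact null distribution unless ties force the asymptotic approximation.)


Step 1: Drop any zero differences (none here) and take |d_i|.
|d| = [5, 6, 5, 5, 5, 5, 2, 6, 5]
Step 2: Midrank |d_i| (ties get averaged ranks).
ranks: |5|->4.5, |6|->8.5, |5|->4.5, |5|->4.5, |5|->4.5, |5|->4.5, |2|->1, |6|->8.5, |5|->4.5
Step 3: Attach original signs; sum ranks with positive sign and with negative sign.
W+ = 8.5 + 4.5 + 4.5 + 4.5 = 22
W- = 4.5 + 4.5 + 4.5 + 1 + 8.5 = 23
(Check: W+ + W- = 45 should equal n(n+1)/2 = 45.)
Step 4: Test statistic W = min(W+, W-) = 22.
Step 5: Ties in |d|, so use the tie-corrected normal approximation.
        E[W] = n(n+1)/4 = 9*10/4 = 22.5.
        Tie groups: |d|=5 (t=6), |d|=6 (t=2); sum(t^3 - t) = 216.
        Var[W] = n(n+1)(2n+1)/24 - sum(t^3-t)/48 = 1710/24 - 216/48 = 66.75.
        z = (W - E[W]) / sqrt(Var[W]) = (22 - 22.5) / 8.1701 = -0.0612.
        Two-sided p = 2*Phi(z) = 0.951201.
Step 6: alpha = 0.1. fail to reject H0.

W+ = 22, W- = 23, W = min = 22, p = 0.951201, fail to reject H0.


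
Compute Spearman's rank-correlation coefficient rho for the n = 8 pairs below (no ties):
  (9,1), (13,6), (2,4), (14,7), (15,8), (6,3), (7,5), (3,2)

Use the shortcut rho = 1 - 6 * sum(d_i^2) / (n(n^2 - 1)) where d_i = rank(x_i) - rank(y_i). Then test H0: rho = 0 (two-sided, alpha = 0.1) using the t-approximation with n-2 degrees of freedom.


Step 1: Rank x and y separately (midranks; no ties here).
rank(x): 9->5, 13->6, 2->1, 14->7, 15->8, 6->3, 7->4, 3->2
rank(y): 1->1, 6->6, 4->4, 7->7, 8->8, 3->3, 5->5, 2->2
Step 2: d_i = R_x(i) - R_y(i); compute d_i^2.
  (5-1)^2=16, (6-6)^2=0, (1-4)^2=9, (7-7)^2=0, (8-8)^2=0, (3-3)^2=0, (4-5)^2=1, (2-2)^2=0
sum(d^2) = 26.
Step 3: rho = 1 - 6*26 / (8*(8^2 - 1)) = 1 - 156/504 = 0.690476.
Step 4: Under H0, t = rho * sqrt((n-2)/(1-rho^2)) = 2.3382 ~ t(6).
Step 5: Two-sided p-value from the t-distribution with 6 df = 0.057990.
Step 6: alpha = 0.1. reject H0.

rho = 0.6905, p = 0.057990, reject H0 at alpha = 0.1.


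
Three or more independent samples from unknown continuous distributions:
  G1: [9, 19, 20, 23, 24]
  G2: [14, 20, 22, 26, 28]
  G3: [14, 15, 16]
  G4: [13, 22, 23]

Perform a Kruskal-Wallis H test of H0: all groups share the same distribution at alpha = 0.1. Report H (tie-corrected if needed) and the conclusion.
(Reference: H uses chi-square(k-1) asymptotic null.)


Step 1: Combine all N = 16 observations and assign midranks.
sorted (value, group, rank): (9,G1,1), (13,G4,2), (14,G2,3.5), (14,G3,3.5), (15,G3,5), (16,G3,6), (19,G1,7), (20,G1,8.5), (20,G2,8.5), (22,G2,10.5), (22,G4,10.5), (23,G1,12.5), (23,G4,12.5), (24,G1,14), (26,G2,15), (28,G2,16)
Step 2: Sum ranks within each group.
R_1 = 43 (n_1 = 5)
R_2 = 53.5 (n_2 = 5)
R_3 = 14.5 (n_3 = 3)
R_4 = 25 (n_4 = 3)
Step 3: H = 12/(N(N+1)) * sum(R_i^2/n_i) - 3(N+1)
     = 12/(16*17) * (43^2/5 + 53.5^2/5 + 14.5^2/3 + 25^2/3) - 3*17
     = 0.044118 * 1220.67 - 51
     = 2.852941.
Step 4: Ties present; correction factor C = 1 - 24/(16^3 - 16) = 0.994118. Corrected H = 2.852941 / 0.994118 = 2.869822.
Step 5: Under H0, H ~ chi^2(3); p-value = 0.412134.
Step 6: alpha = 0.1. fail to reject H0.

H = 2.8698, df = 3, p = 0.412134, fail to reject H0.


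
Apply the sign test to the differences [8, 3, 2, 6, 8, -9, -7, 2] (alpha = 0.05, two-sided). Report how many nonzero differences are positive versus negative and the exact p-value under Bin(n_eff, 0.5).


Step 1: Discard zero differences. Original n = 8; n_eff = number of nonzero differences = 8.
Nonzero differences (with sign): +8, +3, +2, +6, +8, -9, -7, +2
Step 2: Count signs: positive = 6, negative = 2.
Step 3: Under H0: P(positive) = 0.5, so the number of positives S ~ Bin(8, 0.5).
Step 4: Two-sided exact p-value = sum of Bin(8,0.5) probabilities at or below the observed probability = 0.289062.
Step 5: alpha = 0.05. fail to reject H0.

n_eff = 8, pos = 6, neg = 2, p = 0.289062, fail to reject H0.


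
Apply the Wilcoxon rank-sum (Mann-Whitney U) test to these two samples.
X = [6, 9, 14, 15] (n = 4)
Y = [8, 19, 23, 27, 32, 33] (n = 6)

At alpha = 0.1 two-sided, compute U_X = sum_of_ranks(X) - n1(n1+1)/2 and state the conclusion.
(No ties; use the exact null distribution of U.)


Step 1: Combine and sort all 10 observations; assign midranks.
sorted (value, group): (6,X), (8,Y), (9,X), (14,X), (15,X), (19,Y), (23,Y), (27,Y), (32,Y), (33,Y)
ranks: 6->1, 8->2, 9->3, 14->4, 15->5, 19->6, 23->7, 27->8, 32->9, 33->10
Step 2: Rank sum for X: R1 = 1 + 3 + 4 + 5 = 13.
Step 3: U_X = R1 - n1(n1+1)/2 = 13 - 4*5/2 = 13 - 10 = 3.
       U_Y = n1*n2 - U_X = 24 - 3 = 21.
Step 4: No ties, so the exact null distribution of U (based on enumerating the C(10,4) = 210 equally likely rank assignments) gives the two-sided p-value.
Step 5: p-value = 0.066667; compare to alpha = 0.1. reject H0.

U_X = 3, p = 0.066667, reject H0 at alpha = 0.1.


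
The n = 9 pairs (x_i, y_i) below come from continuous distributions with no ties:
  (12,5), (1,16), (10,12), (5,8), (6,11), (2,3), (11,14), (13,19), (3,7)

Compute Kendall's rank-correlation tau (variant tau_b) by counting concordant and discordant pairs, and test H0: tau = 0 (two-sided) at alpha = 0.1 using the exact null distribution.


Step 1: Enumerate the 36 unordered pairs (i,j) with i<j and classify each by sign(x_j-x_i) * sign(y_j-y_i).
  (1,2):dx=-11,dy=+11->D; (1,3):dx=-2,dy=+7->D; (1,4):dx=-7,dy=+3->D; (1,5):dx=-6,dy=+6->D
  (1,6):dx=-10,dy=-2->C; (1,7):dx=-1,dy=+9->D; (1,8):dx=+1,dy=+14->C; (1,9):dx=-9,dy=+2->D
  (2,3):dx=+9,dy=-4->D; (2,4):dx=+4,dy=-8->D; (2,5):dx=+5,dy=-5->D; (2,6):dx=+1,dy=-13->D
  (2,7):dx=+10,dy=-2->D; (2,8):dx=+12,dy=+3->C; (2,9):dx=+2,dy=-9->D; (3,4):dx=-5,dy=-4->C
  (3,5):dx=-4,dy=-1->C; (3,6):dx=-8,dy=-9->C; (3,7):dx=+1,dy=+2->C; (3,8):dx=+3,dy=+7->C
  (3,9):dx=-7,dy=-5->C; (4,5):dx=+1,dy=+3->C; (4,6):dx=-3,dy=-5->C; (4,7):dx=+6,dy=+6->C
  (4,8):dx=+8,dy=+11->C; (4,9):dx=-2,dy=-1->C; (5,6):dx=-4,dy=-8->C; (5,7):dx=+5,dy=+3->C
  (5,8):dx=+7,dy=+8->C; (5,9):dx=-3,dy=-4->C; (6,7):dx=+9,dy=+11->C; (6,8):dx=+11,dy=+16->C
  (6,9):dx=+1,dy=+4->C; (7,8):dx=+2,dy=+5->C; (7,9):dx=-8,dy=-7->C; (8,9):dx=-10,dy=-12->C
Step 2: C = 24, D = 12, total pairs = 36.
Step 3: tau = (C - D)/(n(n-1)/2) = (24 - 12)/36 = 0.333333.
Step 4: Exact two-sided p-value (enumerate n! = 362880 permutations of y under H0): p = 0.259518.
Step 5: alpha = 0.1. fail to reject H0.

tau_b = 0.3333 (C=24, D=12), p = 0.259518, fail to reject H0.


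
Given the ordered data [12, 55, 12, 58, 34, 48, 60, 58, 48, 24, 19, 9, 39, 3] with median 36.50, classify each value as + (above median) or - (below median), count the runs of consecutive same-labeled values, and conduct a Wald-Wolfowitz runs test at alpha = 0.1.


Step 1: Compute median = 36.50; label A = above, B = below.
Labels in order: BABABAAAABBBAB  (n_A = 7, n_B = 7)
Step 2: Count runs R = 9.
Step 3: Under H0 (random ordering), E[R] = 2*n_A*n_B/(n_A+n_B) + 1 = 2*7*7/14 + 1 = 8.0000.
        Var[R] = 2*n_A*n_B*(2*n_A*n_B - n_A - n_B) / ((n_A+n_B)^2 * (n_A+n_B-1)) = 8232/2548 = 3.2308.
        SD[R] = 1.7974.
Step 4: Continuity-corrected z = (R - 0.5 - E[R]) / SD[R] = (9 - 0.5 - 8.0000) / 1.7974 = 0.2782.
Step 5: Two-sided p-value via normal approximation = 2*(1 - Phi(|z|)) = 0.780879.
Step 6: alpha = 0.1. fail to reject H0.

R = 9, z = 0.2782, p = 0.780879, fail to reject H0.


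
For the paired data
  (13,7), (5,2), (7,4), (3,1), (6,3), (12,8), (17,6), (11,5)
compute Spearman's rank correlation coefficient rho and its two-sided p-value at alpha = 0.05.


Step 1: Rank x and y separately (midranks; no ties here).
rank(x): 13->7, 5->2, 7->4, 3->1, 6->3, 12->6, 17->8, 11->5
rank(y): 7->7, 2->2, 4->4, 1->1, 3->3, 8->8, 6->6, 5->5
Step 2: d_i = R_x(i) - R_y(i); compute d_i^2.
  (7-7)^2=0, (2-2)^2=0, (4-4)^2=0, (1-1)^2=0, (3-3)^2=0, (6-8)^2=4, (8-6)^2=4, (5-5)^2=0
sum(d^2) = 8.
Step 3: rho = 1 - 6*8 / (8*(8^2 - 1)) = 1 - 48/504 = 0.904762.
Step 4: Under H0, t = rho * sqrt((n-2)/(1-rho^2)) = 5.2034 ~ t(6).
Step 5: Two-sided p-value from the t-distribution with 6 df = 0.002008.
Step 6: alpha = 0.05. reject H0.

rho = 0.9048, p = 0.002008, reject H0 at alpha = 0.05.


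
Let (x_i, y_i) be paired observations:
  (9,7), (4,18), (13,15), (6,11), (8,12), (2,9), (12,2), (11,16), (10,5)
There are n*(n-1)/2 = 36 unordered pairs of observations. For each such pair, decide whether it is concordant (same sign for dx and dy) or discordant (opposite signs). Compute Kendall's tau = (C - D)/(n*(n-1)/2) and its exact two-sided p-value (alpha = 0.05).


Step 1: Enumerate the 36 unordered pairs (i,j) with i<j and classify each by sign(x_j-x_i) * sign(y_j-y_i).
  (1,2):dx=-5,dy=+11->D; (1,3):dx=+4,dy=+8->C; (1,4):dx=-3,dy=+4->D; (1,5):dx=-1,dy=+5->D
  (1,6):dx=-7,dy=+2->D; (1,7):dx=+3,dy=-5->D; (1,8):dx=+2,dy=+9->C; (1,9):dx=+1,dy=-2->D
  (2,3):dx=+9,dy=-3->D; (2,4):dx=+2,dy=-7->D; (2,5):dx=+4,dy=-6->D; (2,6):dx=-2,dy=-9->C
  (2,7):dx=+8,dy=-16->D; (2,8):dx=+7,dy=-2->D; (2,9):dx=+6,dy=-13->D; (3,4):dx=-7,dy=-4->C
  (3,5):dx=-5,dy=-3->C; (3,6):dx=-11,dy=-6->C; (3,7):dx=-1,dy=-13->C; (3,8):dx=-2,dy=+1->D
  (3,9):dx=-3,dy=-10->C; (4,5):dx=+2,dy=+1->C; (4,6):dx=-4,dy=-2->C; (4,7):dx=+6,dy=-9->D
  (4,8):dx=+5,dy=+5->C; (4,9):dx=+4,dy=-6->D; (5,6):dx=-6,dy=-3->C; (5,7):dx=+4,dy=-10->D
  (5,8):dx=+3,dy=+4->C; (5,9):dx=+2,dy=-7->D; (6,7):dx=+10,dy=-7->D; (6,8):dx=+9,dy=+7->C
  (6,9):dx=+8,dy=-4->D; (7,8):dx=-1,dy=+14->D; (7,9):dx=-2,dy=+3->D; (8,9):dx=-1,dy=-11->C
Step 2: C = 15, D = 21, total pairs = 36.
Step 3: tau = (C - D)/(n(n-1)/2) = (15 - 21)/36 = -0.166667.
Step 4: Exact two-sided p-value (enumerate n! = 362880 permutations of y under H0): p = 0.612202.
Step 5: alpha = 0.05. fail to reject H0.

tau_b = -0.1667 (C=15, D=21), p = 0.612202, fail to reject H0.


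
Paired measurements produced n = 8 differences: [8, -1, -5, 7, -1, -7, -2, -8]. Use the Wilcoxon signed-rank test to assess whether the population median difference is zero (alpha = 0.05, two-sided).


Step 1: Drop any zero differences (none here) and take |d_i|.
|d| = [8, 1, 5, 7, 1, 7, 2, 8]
Step 2: Midrank |d_i| (ties get averaged ranks).
ranks: |8|->7.5, |1|->1.5, |5|->4, |7|->5.5, |1|->1.5, |7|->5.5, |2|->3, |8|->7.5
Step 3: Attach original signs; sum ranks with positive sign and with negative sign.
W+ = 7.5 + 5.5 = 13
W- = 1.5 + 4 + 1.5 + 5.5 + 3 + 7.5 = 23
(Check: W+ + W- = 36 should equal n(n+1)/2 = 36.)
Step 4: Test statistic W = min(W+, W-) = 13.
Step 5: Ties in |d|, so use the tie-corrected normal approximation.
        E[W] = n(n+1)/4 = 8*9/4 = 18.
        Tie groups: |d|=1 (t=2), |d|=7 (t=2), |d|=8 (t=2); sum(t^3 - t) = 18.
        Var[W] = n(n+1)(2n+1)/24 - sum(t^3-t)/48 = 1224/24 - 18/48 = 50.625.
        z = (W - E[W]) / sqrt(Var[W]) = (13 - 18) / 7.1151 = -0.7027.
        Two-sided p = 2*Phi(z) = 0.482225.
Step 6: alpha = 0.05. fail to reject H0.

W+ = 13, W- = 23, W = min = 13, p = 0.482225, fail to reject H0.


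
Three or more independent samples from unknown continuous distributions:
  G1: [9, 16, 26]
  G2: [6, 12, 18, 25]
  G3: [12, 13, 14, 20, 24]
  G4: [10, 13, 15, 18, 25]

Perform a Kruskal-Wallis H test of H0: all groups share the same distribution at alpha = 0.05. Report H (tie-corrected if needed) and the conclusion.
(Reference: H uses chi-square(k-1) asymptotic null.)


Step 1: Combine all N = 17 observations and assign midranks.
sorted (value, group, rank): (6,G2,1), (9,G1,2), (10,G4,3), (12,G2,4.5), (12,G3,4.5), (13,G3,6.5), (13,G4,6.5), (14,G3,8), (15,G4,9), (16,G1,10), (18,G2,11.5), (18,G4,11.5), (20,G3,13), (24,G3,14), (25,G2,15.5), (25,G4,15.5), (26,G1,17)
Step 2: Sum ranks within each group.
R_1 = 29 (n_1 = 3)
R_2 = 32.5 (n_2 = 4)
R_3 = 46 (n_3 = 5)
R_4 = 45.5 (n_4 = 5)
Step 3: H = 12/(N(N+1)) * sum(R_i^2/n_i) - 3(N+1)
     = 12/(17*18) * (29^2/3 + 32.5^2/4 + 46^2/5 + 45.5^2/5) - 3*18
     = 0.039216 * 1381.65 - 54
     = 0.182190.
Step 4: Ties present; correction factor C = 1 - 24/(17^3 - 17) = 0.995098. Corrected H = 0.182190 / 0.995098 = 0.183087.
Step 5: Under H0, H ~ chi^2(3); p-value = 0.980272.
Step 6: alpha = 0.05. fail to reject H0.

H = 0.1831, df = 3, p = 0.980272, fail to reject H0.


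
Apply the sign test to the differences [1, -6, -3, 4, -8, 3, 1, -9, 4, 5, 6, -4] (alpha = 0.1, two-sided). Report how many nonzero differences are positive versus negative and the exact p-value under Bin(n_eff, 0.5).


Step 1: Discard zero differences. Original n = 12; n_eff = number of nonzero differences = 12.
Nonzero differences (with sign): +1, -6, -3, +4, -8, +3, +1, -9, +4, +5, +6, -4
Step 2: Count signs: positive = 7, negative = 5.
Step 3: Under H0: P(positive) = 0.5, so the number of positives S ~ Bin(12, 0.5).
Step 4: Two-sided exact p-value = sum of Bin(12,0.5) probabilities at or below the observed probability = 0.774414.
Step 5: alpha = 0.1. fail to reject H0.

n_eff = 12, pos = 7, neg = 5, p = 0.774414, fail to reject H0.


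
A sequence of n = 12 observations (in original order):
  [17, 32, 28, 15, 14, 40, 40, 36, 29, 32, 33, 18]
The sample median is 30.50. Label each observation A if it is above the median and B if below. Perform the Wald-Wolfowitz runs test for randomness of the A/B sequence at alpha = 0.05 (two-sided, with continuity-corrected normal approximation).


Step 1: Compute median = 30.50; label A = above, B = below.
Labels in order: BABBBAAABAAB  (n_A = 6, n_B = 6)
Step 2: Count runs R = 7.
Step 3: Under H0 (random ordering), E[R] = 2*n_A*n_B/(n_A+n_B) + 1 = 2*6*6/12 + 1 = 7.0000.
        Var[R] = 2*n_A*n_B*(2*n_A*n_B - n_A - n_B) / ((n_A+n_B)^2 * (n_A+n_B-1)) = 4320/1584 = 2.7273.
        SD[R] = 1.6514.
Step 4: R = E[R], so z = 0 with no continuity correction.
Step 5: Two-sided p-value via normal approximation = 2*(1 - Phi(|z|)) = 1.000000.
Step 6: alpha = 0.05. fail to reject H0.

R = 7, z = 0.0000, p = 1.000000, fail to reject H0.


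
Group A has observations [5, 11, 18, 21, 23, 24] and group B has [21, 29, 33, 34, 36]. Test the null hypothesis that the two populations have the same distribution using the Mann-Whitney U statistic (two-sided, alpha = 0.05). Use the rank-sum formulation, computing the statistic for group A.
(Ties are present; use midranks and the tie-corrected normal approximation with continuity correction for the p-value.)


Step 1: Combine and sort all 11 observations; assign midranks.
sorted (value, group): (5,X), (11,X), (18,X), (21,X), (21,Y), (23,X), (24,X), (29,Y), (33,Y), (34,Y), (36,Y)
ranks: 5->1, 11->2, 18->3, 21->4.5, 21->4.5, 23->6, 24->7, 29->8, 33->9, 34->10, 36->11
Step 2: Rank sum for X: R1 = 1 + 2 + 3 + 4.5 + 6 + 7 = 23.5.
Step 3: U_X = R1 - n1(n1+1)/2 = 23.5 - 6*7/2 = 23.5 - 21 = 2.5.
       U_Y = n1*n2 - U_X = 30 - 2.5 = 27.5.
Step 4: Ties are present, so use the tie-corrected normal approximation (with continuity correction) for the p-value.
Step 5: p-value = 0.028100; compare to alpha = 0.05. reject H0.

U_X = 2.5, p = 0.028100, reject H0 at alpha = 0.05.


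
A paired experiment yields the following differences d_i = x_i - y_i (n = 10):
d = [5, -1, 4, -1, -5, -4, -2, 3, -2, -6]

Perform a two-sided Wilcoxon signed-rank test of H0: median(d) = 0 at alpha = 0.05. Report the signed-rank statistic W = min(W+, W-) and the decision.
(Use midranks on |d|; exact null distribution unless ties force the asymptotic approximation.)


Step 1: Drop any zero differences (none here) and take |d_i|.
|d| = [5, 1, 4, 1, 5, 4, 2, 3, 2, 6]
Step 2: Midrank |d_i| (ties get averaged ranks).
ranks: |5|->8.5, |1|->1.5, |4|->6.5, |1|->1.5, |5|->8.5, |4|->6.5, |2|->3.5, |3|->5, |2|->3.5, |6|->10
Step 3: Attach original signs; sum ranks with positive sign and with negative sign.
W+ = 8.5 + 6.5 + 5 = 20
W- = 1.5 + 1.5 + 8.5 + 6.5 + 3.5 + 3.5 + 10 = 35
(Check: W+ + W- = 55 should equal n(n+1)/2 = 55.)
Step 4: Test statistic W = min(W+, W-) = 20.
Step 5: Ties in |d|, so use the tie-corrected normal approximation.
        E[W] = n(n+1)/4 = 10*11/4 = 27.5.
        Tie groups: |d|=1 (t=2), |d|=2 (t=2), |d|=4 (t=2), |d|=5 (t=2); sum(t^3 - t) = 24.
        Var[W] = n(n+1)(2n+1)/24 - sum(t^3-t)/48 = 2310/24 - 24/48 = 95.75.
        z = (W - E[W]) / sqrt(Var[W]) = (20 - 27.5) / 9.7852 = -0.7665.
        Two-sided p = 2*Phi(z) = 0.443400.
Step 6: alpha = 0.05. fail to reject H0.

W+ = 20, W- = 35, W = min = 20, p = 0.443400, fail to reject H0.


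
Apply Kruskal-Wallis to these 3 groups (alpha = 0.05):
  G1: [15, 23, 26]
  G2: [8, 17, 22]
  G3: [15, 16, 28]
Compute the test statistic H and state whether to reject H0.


Step 1: Combine all N = 9 observations and assign midranks.
sorted (value, group, rank): (8,G2,1), (15,G1,2.5), (15,G3,2.5), (16,G3,4), (17,G2,5), (22,G2,6), (23,G1,7), (26,G1,8), (28,G3,9)
Step 2: Sum ranks within each group.
R_1 = 17.5 (n_1 = 3)
R_2 = 12 (n_2 = 3)
R_3 = 15.5 (n_3 = 3)
Step 3: H = 12/(N(N+1)) * sum(R_i^2/n_i) - 3(N+1)
     = 12/(9*10) * (17.5^2/3 + 12^2/3 + 15.5^2/3) - 3*10
     = 0.133333 * 230.167 - 30
     = 0.688889.
Step 4: Ties present; correction factor C = 1 - 6/(9^3 - 9) = 0.991667. Corrected H = 0.688889 / 0.991667 = 0.694678.
Step 5: Under H0, H ~ chi^2(2); p-value = 0.706566.
Step 6: alpha = 0.05. fail to reject H0.

H = 0.6947, df = 2, p = 0.706566, fail to reject H0.


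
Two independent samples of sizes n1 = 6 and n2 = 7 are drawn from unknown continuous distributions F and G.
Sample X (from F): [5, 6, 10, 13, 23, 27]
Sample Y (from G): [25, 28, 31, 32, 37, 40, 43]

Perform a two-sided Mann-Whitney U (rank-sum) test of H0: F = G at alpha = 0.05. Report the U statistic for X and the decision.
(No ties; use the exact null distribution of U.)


Step 1: Combine and sort all 13 observations; assign midranks.
sorted (value, group): (5,X), (6,X), (10,X), (13,X), (23,X), (25,Y), (27,X), (28,Y), (31,Y), (32,Y), (37,Y), (40,Y), (43,Y)
ranks: 5->1, 6->2, 10->3, 13->4, 23->5, 25->6, 27->7, 28->8, 31->9, 32->10, 37->11, 40->12, 43->13
Step 2: Rank sum for X: R1 = 1 + 2 + 3 + 4 + 5 + 7 = 22.
Step 3: U_X = R1 - n1(n1+1)/2 = 22 - 6*7/2 = 22 - 21 = 1.
       U_Y = n1*n2 - U_X = 42 - 1 = 41.
Step 4: No ties, so the exact null distribution of U (based on enumerating the C(13,6) = 1716 equally likely rank assignments) gives the two-sided p-value.
Step 5: p-value = 0.002331; compare to alpha = 0.05. reject H0.

U_X = 1, p = 0.002331, reject H0 at alpha = 0.05.


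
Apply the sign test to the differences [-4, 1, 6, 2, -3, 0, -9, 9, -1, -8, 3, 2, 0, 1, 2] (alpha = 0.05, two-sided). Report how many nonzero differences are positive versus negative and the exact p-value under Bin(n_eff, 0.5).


Step 1: Discard zero differences. Original n = 15; n_eff = number of nonzero differences = 13.
Nonzero differences (with sign): -4, +1, +6, +2, -3, -9, +9, -1, -8, +3, +2, +1, +2
Step 2: Count signs: positive = 8, negative = 5.
Step 3: Under H0: P(positive) = 0.5, so the number of positives S ~ Bin(13, 0.5).
Step 4: Two-sided exact p-value = sum of Bin(13,0.5) probabilities at or below the observed probability = 0.581055.
Step 5: alpha = 0.05. fail to reject H0.

n_eff = 13, pos = 8, neg = 5, p = 0.581055, fail to reject H0.


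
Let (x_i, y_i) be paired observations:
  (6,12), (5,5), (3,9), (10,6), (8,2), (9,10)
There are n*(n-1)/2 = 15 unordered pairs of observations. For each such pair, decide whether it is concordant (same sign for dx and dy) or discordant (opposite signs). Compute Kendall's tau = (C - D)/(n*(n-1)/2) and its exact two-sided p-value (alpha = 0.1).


Step 1: Enumerate the 15 unordered pairs (i,j) with i<j and classify each by sign(x_j-x_i) * sign(y_j-y_i).
  (1,2):dx=-1,dy=-7->C; (1,3):dx=-3,dy=-3->C; (1,4):dx=+4,dy=-6->D; (1,5):dx=+2,dy=-10->D
  (1,6):dx=+3,dy=-2->D; (2,3):dx=-2,dy=+4->D; (2,4):dx=+5,dy=+1->C; (2,5):dx=+3,dy=-3->D
  (2,6):dx=+4,dy=+5->C; (3,4):dx=+7,dy=-3->D; (3,5):dx=+5,dy=-7->D; (3,6):dx=+6,dy=+1->C
  (4,5):dx=-2,dy=-4->C; (4,6):dx=-1,dy=+4->D; (5,6):dx=+1,dy=+8->C
Step 2: C = 7, D = 8, total pairs = 15.
Step 3: tau = (C - D)/(n(n-1)/2) = (7 - 8)/15 = -0.066667.
Step 4: Exact two-sided p-value (enumerate n! = 720 permutations of y under H0): p = 1.000000.
Step 5: alpha = 0.1. fail to reject H0.

tau_b = -0.0667 (C=7, D=8), p = 1.000000, fail to reject H0.


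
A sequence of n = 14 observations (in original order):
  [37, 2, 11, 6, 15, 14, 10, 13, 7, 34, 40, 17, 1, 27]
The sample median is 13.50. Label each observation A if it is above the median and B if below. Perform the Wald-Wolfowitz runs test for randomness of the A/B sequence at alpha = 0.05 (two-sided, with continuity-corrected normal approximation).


Step 1: Compute median = 13.50; label A = above, B = below.
Labels in order: ABBBAABBBAAABA  (n_A = 7, n_B = 7)
Step 2: Count runs R = 7.
Step 3: Under H0 (random ordering), E[R] = 2*n_A*n_B/(n_A+n_B) + 1 = 2*7*7/14 + 1 = 8.0000.
        Var[R] = 2*n_A*n_B*(2*n_A*n_B - n_A - n_B) / ((n_A+n_B)^2 * (n_A+n_B-1)) = 8232/2548 = 3.2308.
        SD[R] = 1.7974.
Step 4: Continuity-corrected z = (R + 0.5 - E[R]) / SD[R] = (7 + 0.5 - 8.0000) / 1.7974 = -0.2782.
Step 5: Two-sided p-value via normal approximation = 2*(1 - Phi(|z|)) = 0.780879.
Step 6: alpha = 0.05. fail to reject H0.

R = 7, z = -0.2782, p = 0.780879, fail to reject H0.


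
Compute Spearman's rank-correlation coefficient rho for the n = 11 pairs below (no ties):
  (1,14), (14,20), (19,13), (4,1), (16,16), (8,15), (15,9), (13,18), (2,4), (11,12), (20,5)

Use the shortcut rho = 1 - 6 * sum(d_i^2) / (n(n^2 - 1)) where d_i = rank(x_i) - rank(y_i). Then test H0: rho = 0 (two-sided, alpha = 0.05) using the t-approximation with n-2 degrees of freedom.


Step 1: Rank x and y separately (midranks; no ties here).
rank(x): 1->1, 14->7, 19->10, 4->3, 16->9, 8->4, 15->8, 13->6, 2->2, 11->5, 20->11
rank(y): 14->7, 20->11, 13->6, 1->1, 16->9, 15->8, 9->4, 18->10, 4->2, 12->5, 5->3
Step 2: d_i = R_x(i) - R_y(i); compute d_i^2.
  (1-7)^2=36, (7-11)^2=16, (10-6)^2=16, (3-1)^2=4, (9-9)^2=0, (4-8)^2=16, (8-4)^2=16, (6-10)^2=16, (2-2)^2=0, (5-5)^2=0, (11-3)^2=64
sum(d^2) = 184.
Step 3: rho = 1 - 6*184 / (11*(11^2 - 1)) = 1 - 1104/1320 = 0.163636.
Step 4: Under H0, t = rho * sqrt((n-2)/(1-rho^2)) = 0.4976 ~ t(9).
Step 5: Two-sided p-value from the t-distribution with 9 df = 0.630685.
Step 6: alpha = 0.05. fail to reject H0.

rho = 0.1636, p = 0.630685, fail to reject H0 at alpha = 0.05.


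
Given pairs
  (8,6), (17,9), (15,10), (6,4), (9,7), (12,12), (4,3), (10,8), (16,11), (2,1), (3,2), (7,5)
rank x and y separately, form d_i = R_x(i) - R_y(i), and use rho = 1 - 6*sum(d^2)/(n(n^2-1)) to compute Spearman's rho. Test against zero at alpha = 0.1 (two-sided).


Step 1: Rank x and y separately (midranks; no ties here).
rank(x): 8->6, 17->12, 15->10, 6->4, 9->7, 12->9, 4->3, 10->8, 16->11, 2->1, 3->2, 7->5
rank(y): 6->6, 9->9, 10->10, 4->4, 7->7, 12->12, 3->3, 8->8, 11->11, 1->1, 2->2, 5->5
Step 2: d_i = R_x(i) - R_y(i); compute d_i^2.
  (6-6)^2=0, (12-9)^2=9, (10-10)^2=0, (4-4)^2=0, (7-7)^2=0, (9-12)^2=9, (3-3)^2=0, (8-8)^2=0, (11-11)^2=0, (1-1)^2=0, (2-2)^2=0, (5-5)^2=0
sum(d^2) = 18.
Step 3: rho = 1 - 6*18 / (12*(12^2 - 1)) = 1 - 108/1716 = 0.937063.
Step 4: Under H0, t = rho * sqrt((n-2)/(1-rho^2)) = 8.4868 ~ t(10).
Step 5: Two-sided p-value from the t-distribution with 10 df = 0.000007.
Step 6: alpha = 0.1. reject H0.

rho = 0.9371, p = 0.000007, reject H0 at alpha = 0.1.


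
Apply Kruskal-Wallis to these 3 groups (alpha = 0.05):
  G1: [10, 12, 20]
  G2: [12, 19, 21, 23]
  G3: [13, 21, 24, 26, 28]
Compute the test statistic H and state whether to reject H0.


Step 1: Combine all N = 12 observations and assign midranks.
sorted (value, group, rank): (10,G1,1), (12,G1,2.5), (12,G2,2.5), (13,G3,4), (19,G2,5), (20,G1,6), (21,G2,7.5), (21,G3,7.5), (23,G2,9), (24,G3,10), (26,G3,11), (28,G3,12)
Step 2: Sum ranks within each group.
R_1 = 9.5 (n_1 = 3)
R_2 = 24 (n_2 = 4)
R_3 = 44.5 (n_3 = 5)
Step 3: H = 12/(N(N+1)) * sum(R_i^2/n_i) - 3(N+1)
     = 12/(12*13) * (9.5^2/3 + 24^2/4 + 44.5^2/5) - 3*13
     = 0.076923 * 570.133 - 39
     = 4.856410.
Step 4: Ties present; correction factor C = 1 - 12/(12^3 - 12) = 0.993007. Corrected H = 4.856410 / 0.993007 = 4.890610.
Step 5: Under H0, H ~ chi^2(2); p-value = 0.086700.
Step 6: alpha = 0.05. fail to reject H0.

H = 4.8906, df = 2, p = 0.086700, fail to reject H0.


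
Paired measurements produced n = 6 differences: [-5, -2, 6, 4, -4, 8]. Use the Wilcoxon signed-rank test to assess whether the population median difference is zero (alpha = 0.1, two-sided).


Step 1: Drop any zero differences (none here) and take |d_i|.
|d| = [5, 2, 6, 4, 4, 8]
Step 2: Midrank |d_i| (ties get averaged ranks).
ranks: |5|->4, |2|->1, |6|->5, |4|->2.5, |4|->2.5, |8|->6
Step 3: Attach original signs; sum ranks with positive sign and with negative sign.
W+ = 5 + 2.5 + 6 = 13.5
W- = 4 + 1 + 2.5 = 7.5
(Check: W+ + W- = 21 should equal n(n+1)/2 = 21.)
Step 4: Test statistic W = min(W+, W-) = 7.5.
Step 5: Ties in |d|, so use the tie-corrected normal approximation.
        E[W] = n(n+1)/4 = 6*7/4 = 10.5.
        Tie groups: |d|=4 (t=2); sum(t^3 - t) = 6.
        Var[W] = n(n+1)(2n+1)/24 - sum(t^3-t)/48 = 546/24 - 6/48 = 22.625.
        z = (W - E[W]) / sqrt(Var[W]) = (7.5 - 10.5) / 4.7566 = -0.6307.
        Two-sided p = 2*Phi(z) = 0.528233.
Step 6: alpha = 0.1. fail to reject H0.

W+ = 13.5, W- = 7.5, W = min = 7.5, p = 0.528233, fail to reject H0.
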